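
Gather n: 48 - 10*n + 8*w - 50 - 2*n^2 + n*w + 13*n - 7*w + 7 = -2*n^2 + n*(w + 3) + w + 5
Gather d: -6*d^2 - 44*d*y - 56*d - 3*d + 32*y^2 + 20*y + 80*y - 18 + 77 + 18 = -6*d^2 + d*(-44*y - 59) + 32*y^2 + 100*y + 77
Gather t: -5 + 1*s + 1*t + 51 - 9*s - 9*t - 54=-8*s - 8*t - 8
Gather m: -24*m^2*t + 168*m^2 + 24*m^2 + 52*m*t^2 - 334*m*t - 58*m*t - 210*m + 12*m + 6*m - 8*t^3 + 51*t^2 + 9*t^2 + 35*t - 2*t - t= m^2*(192 - 24*t) + m*(52*t^2 - 392*t - 192) - 8*t^3 + 60*t^2 + 32*t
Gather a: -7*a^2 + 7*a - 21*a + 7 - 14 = -7*a^2 - 14*a - 7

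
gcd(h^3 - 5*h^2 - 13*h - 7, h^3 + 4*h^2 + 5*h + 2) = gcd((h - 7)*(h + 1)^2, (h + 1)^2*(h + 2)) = h^2 + 2*h + 1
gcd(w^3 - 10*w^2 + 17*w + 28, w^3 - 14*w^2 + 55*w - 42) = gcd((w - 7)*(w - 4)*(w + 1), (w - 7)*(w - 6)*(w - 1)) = w - 7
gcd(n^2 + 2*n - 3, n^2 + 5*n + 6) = n + 3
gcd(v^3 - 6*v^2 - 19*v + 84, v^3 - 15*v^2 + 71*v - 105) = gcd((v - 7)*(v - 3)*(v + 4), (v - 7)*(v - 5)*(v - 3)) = v^2 - 10*v + 21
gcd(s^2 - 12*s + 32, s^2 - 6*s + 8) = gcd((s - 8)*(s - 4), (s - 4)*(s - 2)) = s - 4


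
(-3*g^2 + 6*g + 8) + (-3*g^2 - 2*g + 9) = -6*g^2 + 4*g + 17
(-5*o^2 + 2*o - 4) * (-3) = 15*o^2 - 6*o + 12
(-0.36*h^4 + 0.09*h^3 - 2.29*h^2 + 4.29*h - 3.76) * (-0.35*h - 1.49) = 0.126*h^5 + 0.5049*h^4 + 0.6674*h^3 + 1.9106*h^2 - 5.0761*h + 5.6024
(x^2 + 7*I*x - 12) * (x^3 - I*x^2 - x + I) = x^5 + 6*I*x^4 - 6*x^3 + 6*I*x^2 + 5*x - 12*I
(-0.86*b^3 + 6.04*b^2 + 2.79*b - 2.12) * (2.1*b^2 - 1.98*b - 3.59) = -1.806*b^5 + 14.3868*b^4 - 3.0128*b^3 - 31.6598*b^2 - 5.8185*b + 7.6108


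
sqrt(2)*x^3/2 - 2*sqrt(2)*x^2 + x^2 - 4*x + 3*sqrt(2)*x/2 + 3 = (x - 3)*(x - 1)*(sqrt(2)*x/2 + 1)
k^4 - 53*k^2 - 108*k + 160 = (k - 8)*(k - 1)*(k + 4)*(k + 5)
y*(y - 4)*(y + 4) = y^3 - 16*y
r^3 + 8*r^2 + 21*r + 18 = (r + 2)*(r + 3)^2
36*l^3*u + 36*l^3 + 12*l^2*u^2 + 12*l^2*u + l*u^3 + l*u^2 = (6*l + u)^2*(l*u + l)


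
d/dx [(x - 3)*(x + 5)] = 2*x + 2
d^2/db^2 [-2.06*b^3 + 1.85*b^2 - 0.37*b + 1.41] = 3.7 - 12.36*b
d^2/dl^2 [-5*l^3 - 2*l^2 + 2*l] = -30*l - 4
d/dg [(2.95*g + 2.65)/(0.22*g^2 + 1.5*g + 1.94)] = (-0.649*g^2 - 1.166*g + 1.748)/(0.0484*g^4 + 0.66*g^3 + 3.1036*g^2 + 5.82*g + 3.7636)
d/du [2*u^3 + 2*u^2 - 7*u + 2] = 6*u^2 + 4*u - 7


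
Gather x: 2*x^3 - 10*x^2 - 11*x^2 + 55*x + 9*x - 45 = 2*x^3 - 21*x^2 + 64*x - 45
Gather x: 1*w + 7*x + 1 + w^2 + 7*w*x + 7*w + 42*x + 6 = w^2 + 8*w + x*(7*w + 49) + 7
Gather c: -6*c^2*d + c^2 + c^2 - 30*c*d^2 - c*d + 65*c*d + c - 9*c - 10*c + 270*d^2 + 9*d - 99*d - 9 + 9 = c^2*(2 - 6*d) + c*(-30*d^2 + 64*d - 18) + 270*d^2 - 90*d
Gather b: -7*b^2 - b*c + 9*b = -7*b^2 + b*(9 - c)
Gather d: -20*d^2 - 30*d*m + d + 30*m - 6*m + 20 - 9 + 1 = -20*d^2 + d*(1 - 30*m) + 24*m + 12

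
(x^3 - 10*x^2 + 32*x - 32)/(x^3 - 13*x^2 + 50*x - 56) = (x - 4)/(x - 7)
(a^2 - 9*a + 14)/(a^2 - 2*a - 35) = (a - 2)/(a + 5)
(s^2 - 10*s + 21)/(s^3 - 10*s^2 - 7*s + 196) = (s - 3)/(s^2 - 3*s - 28)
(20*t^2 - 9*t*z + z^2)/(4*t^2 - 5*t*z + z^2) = (-5*t + z)/(-t + z)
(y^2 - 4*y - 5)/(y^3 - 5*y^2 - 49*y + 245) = (y + 1)/(y^2 - 49)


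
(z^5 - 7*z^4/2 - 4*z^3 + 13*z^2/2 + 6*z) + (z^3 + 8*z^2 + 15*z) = z^5 - 7*z^4/2 - 3*z^3 + 29*z^2/2 + 21*z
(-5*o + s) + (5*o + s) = 2*s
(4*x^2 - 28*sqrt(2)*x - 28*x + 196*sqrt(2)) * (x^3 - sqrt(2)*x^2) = 4*x^5 - 32*sqrt(2)*x^4 - 28*x^4 + 56*x^3 + 224*sqrt(2)*x^3 - 392*x^2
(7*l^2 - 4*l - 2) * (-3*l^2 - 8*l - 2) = -21*l^4 - 44*l^3 + 24*l^2 + 24*l + 4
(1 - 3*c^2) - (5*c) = -3*c^2 - 5*c + 1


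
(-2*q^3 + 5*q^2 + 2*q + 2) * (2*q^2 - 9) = -4*q^5 + 10*q^4 + 22*q^3 - 41*q^2 - 18*q - 18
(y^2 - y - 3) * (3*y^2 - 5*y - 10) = 3*y^4 - 8*y^3 - 14*y^2 + 25*y + 30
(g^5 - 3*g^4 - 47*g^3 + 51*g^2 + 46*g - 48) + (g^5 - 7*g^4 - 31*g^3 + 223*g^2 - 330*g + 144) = 2*g^5 - 10*g^4 - 78*g^3 + 274*g^2 - 284*g + 96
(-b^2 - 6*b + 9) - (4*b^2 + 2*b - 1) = -5*b^2 - 8*b + 10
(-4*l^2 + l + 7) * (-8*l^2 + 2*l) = 32*l^4 - 16*l^3 - 54*l^2 + 14*l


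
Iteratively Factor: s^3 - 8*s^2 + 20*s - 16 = (s - 2)*(s^2 - 6*s + 8) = (s - 2)^2*(s - 4)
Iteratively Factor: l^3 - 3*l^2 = (l)*(l^2 - 3*l) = l*(l - 3)*(l)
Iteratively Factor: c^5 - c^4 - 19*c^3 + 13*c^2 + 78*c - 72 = (c - 4)*(c^4 + 3*c^3 - 7*c^2 - 15*c + 18) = (c - 4)*(c - 1)*(c^3 + 4*c^2 - 3*c - 18) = (c - 4)*(c - 2)*(c - 1)*(c^2 + 6*c + 9) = (c - 4)*(c - 2)*(c - 1)*(c + 3)*(c + 3)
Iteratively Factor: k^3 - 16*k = (k)*(k^2 - 16) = k*(k - 4)*(k + 4)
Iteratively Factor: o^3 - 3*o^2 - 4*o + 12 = (o + 2)*(o^2 - 5*o + 6) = (o - 3)*(o + 2)*(o - 2)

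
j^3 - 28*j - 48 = (j - 6)*(j + 2)*(j + 4)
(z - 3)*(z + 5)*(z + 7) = z^3 + 9*z^2 - z - 105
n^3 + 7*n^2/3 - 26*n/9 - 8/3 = (n - 4/3)*(n + 2/3)*(n + 3)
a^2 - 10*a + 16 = (a - 8)*(a - 2)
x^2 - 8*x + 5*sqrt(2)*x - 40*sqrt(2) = (x - 8)*(x + 5*sqrt(2))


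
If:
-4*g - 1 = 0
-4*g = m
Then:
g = -1/4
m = 1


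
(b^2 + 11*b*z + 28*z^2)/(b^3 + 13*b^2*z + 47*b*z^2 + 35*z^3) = (b + 4*z)/(b^2 + 6*b*z + 5*z^2)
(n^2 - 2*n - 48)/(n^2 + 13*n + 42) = (n - 8)/(n + 7)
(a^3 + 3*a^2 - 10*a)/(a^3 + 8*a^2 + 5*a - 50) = a/(a + 5)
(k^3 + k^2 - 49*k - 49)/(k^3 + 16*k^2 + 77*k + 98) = (k^2 - 6*k - 7)/(k^2 + 9*k + 14)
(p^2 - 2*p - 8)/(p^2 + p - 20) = (p + 2)/(p + 5)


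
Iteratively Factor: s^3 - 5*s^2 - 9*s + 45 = (s + 3)*(s^2 - 8*s + 15) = (s - 3)*(s + 3)*(s - 5)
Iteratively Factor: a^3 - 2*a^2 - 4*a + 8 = (a - 2)*(a^2 - 4) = (a - 2)*(a + 2)*(a - 2)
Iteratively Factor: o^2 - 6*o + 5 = (o - 5)*(o - 1)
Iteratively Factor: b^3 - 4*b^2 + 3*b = (b - 1)*(b^2 - 3*b) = (b - 3)*(b - 1)*(b)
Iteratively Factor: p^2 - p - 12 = (p - 4)*(p + 3)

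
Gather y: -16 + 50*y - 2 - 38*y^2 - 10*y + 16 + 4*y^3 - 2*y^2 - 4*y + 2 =4*y^3 - 40*y^2 + 36*y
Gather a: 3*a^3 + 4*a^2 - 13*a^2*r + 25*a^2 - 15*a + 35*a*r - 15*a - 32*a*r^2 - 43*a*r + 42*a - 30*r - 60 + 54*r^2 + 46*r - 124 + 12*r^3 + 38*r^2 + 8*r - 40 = 3*a^3 + a^2*(29 - 13*r) + a*(-32*r^2 - 8*r + 12) + 12*r^3 + 92*r^2 + 24*r - 224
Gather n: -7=-7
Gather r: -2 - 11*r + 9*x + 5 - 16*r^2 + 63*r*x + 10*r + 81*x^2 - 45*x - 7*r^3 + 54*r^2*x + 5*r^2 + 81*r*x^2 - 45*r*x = -7*r^3 + r^2*(54*x - 11) + r*(81*x^2 + 18*x - 1) + 81*x^2 - 36*x + 3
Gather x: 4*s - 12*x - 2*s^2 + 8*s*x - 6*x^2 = -2*s^2 + 4*s - 6*x^2 + x*(8*s - 12)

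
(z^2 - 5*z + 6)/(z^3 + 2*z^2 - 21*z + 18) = (z - 2)/(z^2 + 5*z - 6)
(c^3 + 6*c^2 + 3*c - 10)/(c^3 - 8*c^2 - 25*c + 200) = (c^2 + c - 2)/(c^2 - 13*c + 40)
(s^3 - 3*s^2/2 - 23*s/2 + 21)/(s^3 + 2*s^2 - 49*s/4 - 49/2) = 2*(s^2 - 5*s + 6)/(2*s^2 - 3*s - 14)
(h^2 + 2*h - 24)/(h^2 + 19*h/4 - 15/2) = 4*(h - 4)/(4*h - 5)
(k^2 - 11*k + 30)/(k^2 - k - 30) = (k - 5)/(k + 5)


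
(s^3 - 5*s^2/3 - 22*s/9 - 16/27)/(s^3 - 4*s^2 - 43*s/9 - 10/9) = (s - 8/3)/(s - 5)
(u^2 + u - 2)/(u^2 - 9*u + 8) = (u + 2)/(u - 8)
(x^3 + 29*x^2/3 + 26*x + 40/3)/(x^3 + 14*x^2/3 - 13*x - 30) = (3*x^3 + 29*x^2 + 78*x + 40)/(3*x^3 + 14*x^2 - 39*x - 90)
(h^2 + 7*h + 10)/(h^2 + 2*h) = (h + 5)/h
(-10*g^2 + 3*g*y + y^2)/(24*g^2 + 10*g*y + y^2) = (-10*g^2 + 3*g*y + y^2)/(24*g^2 + 10*g*y + y^2)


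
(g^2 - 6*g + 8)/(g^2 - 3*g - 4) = (g - 2)/(g + 1)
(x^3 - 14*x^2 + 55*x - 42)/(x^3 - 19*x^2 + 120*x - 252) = (x - 1)/(x - 6)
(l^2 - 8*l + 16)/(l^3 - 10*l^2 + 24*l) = (l - 4)/(l*(l - 6))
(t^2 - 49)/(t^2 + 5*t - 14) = (t - 7)/(t - 2)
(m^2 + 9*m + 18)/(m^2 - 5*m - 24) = (m + 6)/(m - 8)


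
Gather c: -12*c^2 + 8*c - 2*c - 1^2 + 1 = -12*c^2 + 6*c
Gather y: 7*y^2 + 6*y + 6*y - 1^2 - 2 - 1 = 7*y^2 + 12*y - 4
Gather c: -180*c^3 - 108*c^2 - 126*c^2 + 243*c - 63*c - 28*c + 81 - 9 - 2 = -180*c^3 - 234*c^2 + 152*c + 70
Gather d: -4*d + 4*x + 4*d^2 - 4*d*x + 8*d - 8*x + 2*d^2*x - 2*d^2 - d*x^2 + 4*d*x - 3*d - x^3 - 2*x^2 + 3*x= d^2*(2*x + 2) + d*(1 - x^2) - x^3 - 2*x^2 - x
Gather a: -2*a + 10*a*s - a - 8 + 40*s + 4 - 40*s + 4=a*(10*s - 3)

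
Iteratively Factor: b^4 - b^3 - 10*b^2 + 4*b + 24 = (b - 2)*(b^3 + b^2 - 8*b - 12) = (b - 3)*(b - 2)*(b^2 + 4*b + 4) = (b - 3)*(b - 2)*(b + 2)*(b + 2)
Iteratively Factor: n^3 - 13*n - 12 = (n - 4)*(n^2 + 4*n + 3) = (n - 4)*(n + 3)*(n + 1)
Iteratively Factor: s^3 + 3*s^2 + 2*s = (s + 2)*(s^2 + s) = s*(s + 2)*(s + 1)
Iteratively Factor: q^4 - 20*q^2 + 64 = (q - 4)*(q^3 + 4*q^2 - 4*q - 16) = (q - 4)*(q + 2)*(q^2 + 2*q - 8) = (q - 4)*(q - 2)*(q + 2)*(q + 4)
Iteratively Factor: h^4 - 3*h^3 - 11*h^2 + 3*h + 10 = (h - 5)*(h^3 + 2*h^2 - h - 2) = (h - 5)*(h - 1)*(h^2 + 3*h + 2) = (h - 5)*(h - 1)*(h + 1)*(h + 2)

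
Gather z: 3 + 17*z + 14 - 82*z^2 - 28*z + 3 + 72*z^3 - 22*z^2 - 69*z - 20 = 72*z^3 - 104*z^2 - 80*z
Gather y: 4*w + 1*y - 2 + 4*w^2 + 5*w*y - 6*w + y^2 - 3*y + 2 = 4*w^2 - 2*w + y^2 + y*(5*w - 2)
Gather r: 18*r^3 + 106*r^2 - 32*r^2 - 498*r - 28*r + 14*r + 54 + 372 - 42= 18*r^3 + 74*r^2 - 512*r + 384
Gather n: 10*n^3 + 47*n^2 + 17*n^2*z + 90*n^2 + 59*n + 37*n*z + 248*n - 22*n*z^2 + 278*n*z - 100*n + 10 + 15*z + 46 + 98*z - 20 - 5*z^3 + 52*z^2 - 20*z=10*n^3 + n^2*(17*z + 137) + n*(-22*z^2 + 315*z + 207) - 5*z^3 + 52*z^2 + 93*z + 36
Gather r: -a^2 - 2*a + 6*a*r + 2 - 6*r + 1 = -a^2 - 2*a + r*(6*a - 6) + 3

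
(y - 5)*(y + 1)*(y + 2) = y^3 - 2*y^2 - 13*y - 10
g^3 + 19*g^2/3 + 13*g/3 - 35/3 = (g - 1)*(g + 7/3)*(g + 5)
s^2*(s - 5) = s^3 - 5*s^2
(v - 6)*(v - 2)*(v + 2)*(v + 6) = v^4 - 40*v^2 + 144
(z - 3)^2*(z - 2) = z^3 - 8*z^2 + 21*z - 18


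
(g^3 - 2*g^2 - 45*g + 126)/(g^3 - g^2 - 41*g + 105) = (g - 6)/(g - 5)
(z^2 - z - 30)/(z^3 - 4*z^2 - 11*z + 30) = (z^2 - z - 30)/(z^3 - 4*z^2 - 11*z + 30)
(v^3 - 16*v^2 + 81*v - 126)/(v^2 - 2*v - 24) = (v^2 - 10*v + 21)/(v + 4)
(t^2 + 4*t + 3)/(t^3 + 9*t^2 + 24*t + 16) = (t + 3)/(t^2 + 8*t + 16)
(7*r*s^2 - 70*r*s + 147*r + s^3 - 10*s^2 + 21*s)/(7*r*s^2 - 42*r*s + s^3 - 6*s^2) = (s^2 - 10*s + 21)/(s*(s - 6))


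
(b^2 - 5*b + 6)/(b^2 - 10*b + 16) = (b - 3)/(b - 8)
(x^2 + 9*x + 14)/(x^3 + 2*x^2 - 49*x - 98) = 1/(x - 7)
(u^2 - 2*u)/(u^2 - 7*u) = (u - 2)/(u - 7)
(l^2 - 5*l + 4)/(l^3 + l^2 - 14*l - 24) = (l - 1)/(l^2 + 5*l + 6)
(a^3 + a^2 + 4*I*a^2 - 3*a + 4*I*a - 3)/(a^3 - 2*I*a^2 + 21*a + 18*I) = (a + 1)/(a - 6*I)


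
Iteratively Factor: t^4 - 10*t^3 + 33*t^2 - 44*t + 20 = (t - 2)*(t^3 - 8*t^2 + 17*t - 10) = (t - 2)*(t - 1)*(t^2 - 7*t + 10) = (t - 2)^2*(t - 1)*(t - 5)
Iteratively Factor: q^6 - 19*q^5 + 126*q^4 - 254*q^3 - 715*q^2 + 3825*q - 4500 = (q - 5)*(q^5 - 14*q^4 + 56*q^3 + 26*q^2 - 585*q + 900) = (q - 5)^2*(q^4 - 9*q^3 + 11*q^2 + 81*q - 180) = (q - 5)^2*(q - 4)*(q^3 - 5*q^2 - 9*q + 45) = (q - 5)^2*(q - 4)*(q + 3)*(q^2 - 8*q + 15) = (q - 5)^3*(q - 4)*(q + 3)*(q - 3)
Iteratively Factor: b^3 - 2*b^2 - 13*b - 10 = (b + 2)*(b^2 - 4*b - 5) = (b - 5)*(b + 2)*(b + 1)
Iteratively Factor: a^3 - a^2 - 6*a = (a + 2)*(a^2 - 3*a) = (a - 3)*(a + 2)*(a)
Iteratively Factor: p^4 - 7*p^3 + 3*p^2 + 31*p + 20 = (p + 1)*(p^3 - 8*p^2 + 11*p + 20) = (p + 1)^2*(p^2 - 9*p + 20) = (p - 4)*(p + 1)^2*(p - 5)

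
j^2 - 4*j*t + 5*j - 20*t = (j + 5)*(j - 4*t)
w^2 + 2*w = w*(w + 2)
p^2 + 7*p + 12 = (p + 3)*(p + 4)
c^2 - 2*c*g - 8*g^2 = (c - 4*g)*(c + 2*g)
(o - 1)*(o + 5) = o^2 + 4*o - 5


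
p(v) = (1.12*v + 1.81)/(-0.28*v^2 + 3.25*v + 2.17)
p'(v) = (0.56*v - 3.25)*(1.12*v + 1.81)/(-0.28*v^2 + 3.25*v + 2.17)^2 + 1.12/(-0.28*v^2 + 3.25*v + 2.17) = (0.3136*v^2 + 1.0136*v - 3.4521)/(0.0784*v^4 - 1.82*v^3 + 9.3473*v^2 + 14.105*v + 4.7089)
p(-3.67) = 0.17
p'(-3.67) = -0.02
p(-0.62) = 23.55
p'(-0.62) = -1764.91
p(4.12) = 0.59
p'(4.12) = 0.05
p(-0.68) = -6.19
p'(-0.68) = -139.14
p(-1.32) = -0.13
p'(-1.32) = -0.62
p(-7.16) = 0.18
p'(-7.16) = 0.00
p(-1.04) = -0.43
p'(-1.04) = -1.82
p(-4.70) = 0.18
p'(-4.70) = -0.00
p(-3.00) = 0.15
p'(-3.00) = -0.04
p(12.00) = 17.94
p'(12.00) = 74.56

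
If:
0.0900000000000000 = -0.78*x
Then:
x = -0.12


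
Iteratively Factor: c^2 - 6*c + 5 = (c - 5)*(c - 1)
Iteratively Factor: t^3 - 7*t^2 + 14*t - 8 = (t - 4)*(t^2 - 3*t + 2) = (t - 4)*(t - 2)*(t - 1)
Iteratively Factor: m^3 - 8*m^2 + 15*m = (m - 5)*(m^2 - 3*m) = (m - 5)*(m - 3)*(m)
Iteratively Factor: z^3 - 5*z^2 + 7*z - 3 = (z - 3)*(z^2 - 2*z + 1) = (z - 3)*(z - 1)*(z - 1)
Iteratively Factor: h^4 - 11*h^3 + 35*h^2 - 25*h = (h - 5)*(h^3 - 6*h^2 + 5*h) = (h - 5)*(h - 1)*(h^2 - 5*h) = (h - 5)^2*(h - 1)*(h)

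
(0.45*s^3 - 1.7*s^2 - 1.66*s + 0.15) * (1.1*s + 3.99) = 0.495*s^4 - 0.0745*s^3 - 8.609*s^2 - 6.4584*s + 0.5985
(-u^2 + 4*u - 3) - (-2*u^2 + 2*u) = u^2 + 2*u - 3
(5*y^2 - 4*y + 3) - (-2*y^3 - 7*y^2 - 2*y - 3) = 2*y^3 + 12*y^2 - 2*y + 6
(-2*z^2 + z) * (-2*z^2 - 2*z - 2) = 4*z^4 + 2*z^3 + 2*z^2 - 2*z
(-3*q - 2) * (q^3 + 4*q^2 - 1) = -3*q^4 - 14*q^3 - 8*q^2 + 3*q + 2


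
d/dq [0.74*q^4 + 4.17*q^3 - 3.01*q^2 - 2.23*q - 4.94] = 2.96*q^3 + 12.51*q^2 - 6.02*q - 2.23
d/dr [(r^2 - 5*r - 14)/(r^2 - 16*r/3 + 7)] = 3*(-r^2 + 126*r - 329)/(9*r^4 - 96*r^3 + 382*r^2 - 672*r + 441)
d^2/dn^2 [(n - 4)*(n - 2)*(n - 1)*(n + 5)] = 12*n^2 - 12*n - 42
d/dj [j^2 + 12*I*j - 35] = 2*j + 12*I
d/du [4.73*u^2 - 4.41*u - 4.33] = 9.46*u - 4.41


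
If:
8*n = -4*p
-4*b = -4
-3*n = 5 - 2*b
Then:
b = 1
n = -1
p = 2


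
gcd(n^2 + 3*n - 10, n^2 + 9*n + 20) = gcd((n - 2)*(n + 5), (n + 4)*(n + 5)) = n + 5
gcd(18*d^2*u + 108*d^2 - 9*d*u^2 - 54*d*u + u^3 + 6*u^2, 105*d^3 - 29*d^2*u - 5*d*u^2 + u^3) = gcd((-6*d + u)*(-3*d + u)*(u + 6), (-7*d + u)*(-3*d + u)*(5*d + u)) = -3*d + u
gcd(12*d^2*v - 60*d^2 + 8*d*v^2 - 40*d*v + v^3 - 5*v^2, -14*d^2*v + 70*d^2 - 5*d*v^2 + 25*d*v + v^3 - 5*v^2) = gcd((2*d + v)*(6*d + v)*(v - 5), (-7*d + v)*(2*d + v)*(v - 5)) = 2*d*v - 10*d + v^2 - 5*v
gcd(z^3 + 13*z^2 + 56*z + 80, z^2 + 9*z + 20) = z^2 + 9*z + 20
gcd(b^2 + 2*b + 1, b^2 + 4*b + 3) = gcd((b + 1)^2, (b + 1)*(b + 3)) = b + 1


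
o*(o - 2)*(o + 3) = o^3 + o^2 - 6*o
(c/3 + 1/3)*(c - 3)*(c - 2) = c^3/3 - 4*c^2/3 + c/3 + 2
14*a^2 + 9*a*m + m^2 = (2*a + m)*(7*a + m)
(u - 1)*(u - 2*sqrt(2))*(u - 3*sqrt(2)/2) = u^3 - 7*sqrt(2)*u^2/2 - u^2 + 7*sqrt(2)*u/2 + 6*u - 6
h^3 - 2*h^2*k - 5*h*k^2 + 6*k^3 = (h - 3*k)*(h - k)*(h + 2*k)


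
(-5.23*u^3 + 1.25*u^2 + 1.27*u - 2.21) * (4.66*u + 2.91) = -24.3718*u^4 - 9.3943*u^3 + 9.5557*u^2 - 6.6029*u - 6.4311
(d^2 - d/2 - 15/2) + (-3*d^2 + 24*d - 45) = -2*d^2 + 47*d/2 - 105/2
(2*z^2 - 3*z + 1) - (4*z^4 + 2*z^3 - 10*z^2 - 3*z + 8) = -4*z^4 - 2*z^3 + 12*z^2 - 7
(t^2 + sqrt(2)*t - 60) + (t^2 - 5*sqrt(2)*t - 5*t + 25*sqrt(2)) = 2*t^2 - 4*sqrt(2)*t - 5*t - 60 + 25*sqrt(2)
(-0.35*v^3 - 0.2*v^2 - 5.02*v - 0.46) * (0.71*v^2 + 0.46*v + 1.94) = -0.2485*v^5 - 0.303*v^4 - 4.3352*v^3 - 3.0238*v^2 - 9.9504*v - 0.8924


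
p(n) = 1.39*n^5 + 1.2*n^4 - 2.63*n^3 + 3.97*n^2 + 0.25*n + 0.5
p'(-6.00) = 7638.97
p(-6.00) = -8543.44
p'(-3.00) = 338.77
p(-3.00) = -134.08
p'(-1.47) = -11.27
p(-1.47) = 13.13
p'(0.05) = 0.63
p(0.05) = 0.52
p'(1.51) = 46.91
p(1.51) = 18.03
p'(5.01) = 4824.20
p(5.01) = 4914.05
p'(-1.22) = -14.50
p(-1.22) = 9.78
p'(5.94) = 9427.31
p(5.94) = 11363.68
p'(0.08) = 0.84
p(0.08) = 0.54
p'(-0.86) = -11.67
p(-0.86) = 4.90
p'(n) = 6.95*n^4 + 4.8*n^3 - 7.89*n^2 + 7.94*n + 0.25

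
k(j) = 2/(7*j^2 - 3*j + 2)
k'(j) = 2*(3 - 14*j)/(7*j^2 - 3*j + 2)^2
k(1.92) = 0.09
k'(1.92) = -0.10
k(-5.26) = 0.01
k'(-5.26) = 0.00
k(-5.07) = 0.01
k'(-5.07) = 0.00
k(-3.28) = 0.02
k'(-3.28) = 0.01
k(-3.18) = 0.02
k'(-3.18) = 0.01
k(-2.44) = 0.04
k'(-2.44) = 0.03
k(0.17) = 1.18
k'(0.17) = 0.43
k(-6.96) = 0.01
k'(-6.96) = 0.00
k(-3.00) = 0.03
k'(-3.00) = 0.02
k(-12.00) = 0.00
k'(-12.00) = 0.00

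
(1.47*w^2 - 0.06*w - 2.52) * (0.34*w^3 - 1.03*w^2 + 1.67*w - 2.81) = 0.4998*w^5 - 1.5345*w^4 + 1.6599*w^3 - 1.6353*w^2 - 4.0398*w + 7.0812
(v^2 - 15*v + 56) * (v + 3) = v^3 - 12*v^2 + 11*v + 168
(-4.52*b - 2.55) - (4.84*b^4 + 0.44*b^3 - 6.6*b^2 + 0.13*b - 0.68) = -4.84*b^4 - 0.44*b^3 + 6.6*b^2 - 4.65*b - 1.87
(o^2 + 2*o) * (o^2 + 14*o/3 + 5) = o^4 + 20*o^3/3 + 43*o^2/3 + 10*o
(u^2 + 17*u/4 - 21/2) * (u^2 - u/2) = u^4 + 15*u^3/4 - 101*u^2/8 + 21*u/4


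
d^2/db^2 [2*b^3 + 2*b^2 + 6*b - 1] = 12*b + 4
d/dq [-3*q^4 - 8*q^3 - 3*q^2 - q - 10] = -12*q^3 - 24*q^2 - 6*q - 1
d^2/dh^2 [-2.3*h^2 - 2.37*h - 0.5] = -4.60000000000000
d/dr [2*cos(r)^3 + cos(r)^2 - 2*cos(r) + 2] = 2*(-3*cos(r)^2 - cos(r) + 1)*sin(r)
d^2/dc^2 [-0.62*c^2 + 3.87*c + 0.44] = -1.24000000000000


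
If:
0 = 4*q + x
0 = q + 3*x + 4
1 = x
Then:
No Solution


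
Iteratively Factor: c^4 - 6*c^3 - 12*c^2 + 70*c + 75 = (c - 5)*(c^3 - c^2 - 17*c - 15) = (c - 5)*(c + 3)*(c^2 - 4*c - 5) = (c - 5)^2*(c + 3)*(c + 1)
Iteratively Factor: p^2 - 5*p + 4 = (p - 4)*(p - 1)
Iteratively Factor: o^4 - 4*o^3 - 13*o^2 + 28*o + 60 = (o - 5)*(o^3 + o^2 - 8*o - 12) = (o - 5)*(o - 3)*(o^2 + 4*o + 4) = (o - 5)*(o - 3)*(o + 2)*(o + 2)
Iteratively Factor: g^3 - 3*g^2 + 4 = (g + 1)*(g^2 - 4*g + 4) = (g - 2)*(g + 1)*(g - 2)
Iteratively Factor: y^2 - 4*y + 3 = (y - 3)*(y - 1)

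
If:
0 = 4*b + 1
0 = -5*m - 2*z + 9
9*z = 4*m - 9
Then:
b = -1/4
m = 99/53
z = -9/53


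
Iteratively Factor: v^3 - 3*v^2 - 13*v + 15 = (v - 5)*(v^2 + 2*v - 3) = (v - 5)*(v - 1)*(v + 3)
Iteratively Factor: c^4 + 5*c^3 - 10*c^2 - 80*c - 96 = (c + 3)*(c^3 + 2*c^2 - 16*c - 32) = (c + 3)*(c + 4)*(c^2 - 2*c - 8) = (c - 4)*(c + 3)*(c + 4)*(c + 2)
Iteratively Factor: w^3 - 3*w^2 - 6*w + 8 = (w + 2)*(w^2 - 5*w + 4) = (w - 1)*(w + 2)*(w - 4)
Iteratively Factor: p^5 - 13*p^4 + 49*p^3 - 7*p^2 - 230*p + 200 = (p - 1)*(p^4 - 12*p^3 + 37*p^2 + 30*p - 200) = (p - 5)*(p - 1)*(p^3 - 7*p^2 + 2*p + 40) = (p - 5)*(p - 4)*(p - 1)*(p^2 - 3*p - 10) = (p - 5)*(p - 4)*(p - 1)*(p + 2)*(p - 5)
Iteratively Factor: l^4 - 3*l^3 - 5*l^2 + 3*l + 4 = (l - 1)*(l^3 - 2*l^2 - 7*l - 4) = (l - 1)*(l + 1)*(l^2 - 3*l - 4) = (l - 4)*(l - 1)*(l + 1)*(l + 1)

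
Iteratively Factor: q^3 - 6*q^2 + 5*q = (q - 5)*(q^2 - q) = (q - 5)*(q - 1)*(q)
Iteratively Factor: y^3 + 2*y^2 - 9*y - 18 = (y - 3)*(y^2 + 5*y + 6) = (y - 3)*(y + 2)*(y + 3)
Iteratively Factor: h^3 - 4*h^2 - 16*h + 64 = (h + 4)*(h^2 - 8*h + 16) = (h - 4)*(h + 4)*(h - 4)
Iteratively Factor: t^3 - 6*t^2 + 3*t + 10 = (t - 5)*(t^2 - t - 2) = (t - 5)*(t - 2)*(t + 1)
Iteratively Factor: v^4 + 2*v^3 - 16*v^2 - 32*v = (v - 4)*(v^3 + 6*v^2 + 8*v) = (v - 4)*(v + 2)*(v^2 + 4*v) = v*(v - 4)*(v + 2)*(v + 4)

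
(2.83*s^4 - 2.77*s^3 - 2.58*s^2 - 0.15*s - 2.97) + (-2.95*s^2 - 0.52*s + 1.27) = 2.83*s^4 - 2.77*s^3 - 5.53*s^2 - 0.67*s - 1.7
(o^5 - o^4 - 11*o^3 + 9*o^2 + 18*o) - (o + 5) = o^5 - o^4 - 11*o^3 + 9*o^2 + 17*o - 5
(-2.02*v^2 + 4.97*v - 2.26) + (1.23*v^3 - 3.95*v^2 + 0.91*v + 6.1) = 1.23*v^3 - 5.97*v^2 + 5.88*v + 3.84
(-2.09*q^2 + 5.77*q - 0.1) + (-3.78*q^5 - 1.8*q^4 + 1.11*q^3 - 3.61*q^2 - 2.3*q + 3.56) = -3.78*q^5 - 1.8*q^4 + 1.11*q^3 - 5.7*q^2 + 3.47*q + 3.46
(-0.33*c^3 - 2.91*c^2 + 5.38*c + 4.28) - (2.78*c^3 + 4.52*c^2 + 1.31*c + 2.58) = -3.11*c^3 - 7.43*c^2 + 4.07*c + 1.7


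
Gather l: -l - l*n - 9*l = l*(-n - 10)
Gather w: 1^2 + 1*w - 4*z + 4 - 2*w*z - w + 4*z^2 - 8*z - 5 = -2*w*z + 4*z^2 - 12*z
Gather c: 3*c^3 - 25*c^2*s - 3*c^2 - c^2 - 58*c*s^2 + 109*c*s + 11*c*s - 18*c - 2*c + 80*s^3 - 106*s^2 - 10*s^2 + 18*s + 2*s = 3*c^3 + c^2*(-25*s - 4) + c*(-58*s^2 + 120*s - 20) + 80*s^3 - 116*s^2 + 20*s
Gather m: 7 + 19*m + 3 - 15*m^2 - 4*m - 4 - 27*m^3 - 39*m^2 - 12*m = -27*m^3 - 54*m^2 + 3*m + 6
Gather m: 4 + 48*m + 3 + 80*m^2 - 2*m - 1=80*m^2 + 46*m + 6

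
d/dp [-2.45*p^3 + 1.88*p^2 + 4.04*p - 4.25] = -7.35*p^2 + 3.76*p + 4.04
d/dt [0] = 0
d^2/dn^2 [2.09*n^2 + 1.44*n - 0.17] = 4.18000000000000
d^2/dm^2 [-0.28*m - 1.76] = 0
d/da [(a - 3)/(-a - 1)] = -4/(a + 1)^2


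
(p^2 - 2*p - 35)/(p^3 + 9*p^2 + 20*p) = (p - 7)/(p*(p + 4))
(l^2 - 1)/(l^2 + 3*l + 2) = (l - 1)/(l + 2)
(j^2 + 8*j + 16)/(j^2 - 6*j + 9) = (j^2 + 8*j + 16)/(j^2 - 6*j + 9)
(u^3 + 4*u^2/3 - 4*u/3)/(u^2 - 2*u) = (3*u^2 + 4*u - 4)/(3*(u - 2))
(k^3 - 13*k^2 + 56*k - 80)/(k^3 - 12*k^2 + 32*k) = (k^2 - 9*k + 20)/(k*(k - 8))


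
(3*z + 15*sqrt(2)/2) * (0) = 0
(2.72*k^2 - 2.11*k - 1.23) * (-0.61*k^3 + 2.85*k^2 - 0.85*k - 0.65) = -1.6592*k^5 + 9.0391*k^4 - 7.5752*k^3 - 3.48*k^2 + 2.417*k + 0.7995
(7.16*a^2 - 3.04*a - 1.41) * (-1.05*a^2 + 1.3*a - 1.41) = -7.518*a^4 + 12.5*a^3 - 12.5671*a^2 + 2.4534*a + 1.9881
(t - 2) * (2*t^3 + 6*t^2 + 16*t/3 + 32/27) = 2*t^4 + 2*t^3 - 20*t^2/3 - 256*t/27 - 64/27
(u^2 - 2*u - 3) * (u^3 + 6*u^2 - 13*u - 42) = u^5 + 4*u^4 - 28*u^3 - 34*u^2 + 123*u + 126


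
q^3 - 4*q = q*(q - 2)*(q + 2)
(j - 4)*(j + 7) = j^2 + 3*j - 28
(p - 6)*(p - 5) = p^2 - 11*p + 30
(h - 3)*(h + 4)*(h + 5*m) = h^3 + 5*h^2*m + h^2 + 5*h*m - 12*h - 60*m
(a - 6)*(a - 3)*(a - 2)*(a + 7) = a^4 - 4*a^3 - 41*a^2 + 216*a - 252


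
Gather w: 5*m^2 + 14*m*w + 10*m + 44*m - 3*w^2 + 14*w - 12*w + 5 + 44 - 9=5*m^2 + 54*m - 3*w^2 + w*(14*m + 2) + 40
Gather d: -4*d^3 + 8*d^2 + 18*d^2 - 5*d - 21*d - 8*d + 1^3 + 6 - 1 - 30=-4*d^3 + 26*d^2 - 34*d - 24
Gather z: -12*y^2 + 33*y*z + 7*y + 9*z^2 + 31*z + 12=-12*y^2 + 7*y + 9*z^2 + z*(33*y + 31) + 12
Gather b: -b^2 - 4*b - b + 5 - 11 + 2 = -b^2 - 5*b - 4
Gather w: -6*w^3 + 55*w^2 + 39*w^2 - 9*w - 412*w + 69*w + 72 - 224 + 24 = -6*w^3 + 94*w^2 - 352*w - 128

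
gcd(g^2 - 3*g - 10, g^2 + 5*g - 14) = 1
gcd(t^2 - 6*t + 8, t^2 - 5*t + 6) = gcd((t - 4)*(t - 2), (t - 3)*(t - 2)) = t - 2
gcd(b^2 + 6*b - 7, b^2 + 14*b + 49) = b + 7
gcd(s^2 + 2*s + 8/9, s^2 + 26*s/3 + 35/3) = 1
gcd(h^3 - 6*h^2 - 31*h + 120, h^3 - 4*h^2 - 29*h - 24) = h - 8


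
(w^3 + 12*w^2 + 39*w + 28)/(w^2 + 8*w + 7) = w + 4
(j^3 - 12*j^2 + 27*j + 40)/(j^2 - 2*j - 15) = (j^2 - 7*j - 8)/(j + 3)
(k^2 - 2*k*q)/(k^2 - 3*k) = (k - 2*q)/(k - 3)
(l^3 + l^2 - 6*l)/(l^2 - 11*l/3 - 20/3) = 3*l*(-l^2 - l + 6)/(-3*l^2 + 11*l + 20)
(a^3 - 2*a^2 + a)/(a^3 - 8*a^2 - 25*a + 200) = a*(a^2 - 2*a + 1)/(a^3 - 8*a^2 - 25*a + 200)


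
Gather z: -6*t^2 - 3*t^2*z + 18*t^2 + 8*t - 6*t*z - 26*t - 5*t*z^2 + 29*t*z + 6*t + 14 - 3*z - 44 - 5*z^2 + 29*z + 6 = 12*t^2 - 12*t + z^2*(-5*t - 5) + z*(-3*t^2 + 23*t + 26) - 24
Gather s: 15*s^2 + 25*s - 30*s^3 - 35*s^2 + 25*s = -30*s^3 - 20*s^2 + 50*s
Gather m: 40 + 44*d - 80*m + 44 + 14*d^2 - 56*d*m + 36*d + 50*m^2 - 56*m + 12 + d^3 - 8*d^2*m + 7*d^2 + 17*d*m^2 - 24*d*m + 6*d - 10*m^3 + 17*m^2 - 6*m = d^3 + 21*d^2 + 86*d - 10*m^3 + m^2*(17*d + 67) + m*(-8*d^2 - 80*d - 142) + 96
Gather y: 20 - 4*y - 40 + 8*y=4*y - 20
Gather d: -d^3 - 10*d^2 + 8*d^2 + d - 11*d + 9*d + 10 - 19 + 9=-d^3 - 2*d^2 - d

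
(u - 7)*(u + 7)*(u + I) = u^3 + I*u^2 - 49*u - 49*I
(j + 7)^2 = j^2 + 14*j + 49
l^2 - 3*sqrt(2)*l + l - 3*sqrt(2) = (l + 1)*(l - 3*sqrt(2))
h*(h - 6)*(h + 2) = h^3 - 4*h^2 - 12*h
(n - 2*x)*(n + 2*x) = n^2 - 4*x^2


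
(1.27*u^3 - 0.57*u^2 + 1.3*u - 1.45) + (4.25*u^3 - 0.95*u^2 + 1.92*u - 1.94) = 5.52*u^3 - 1.52*u^2 + 3.22*u - 3.39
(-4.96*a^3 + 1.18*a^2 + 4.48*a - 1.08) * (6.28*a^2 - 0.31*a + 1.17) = -31.1488*a^5 + 8.948*a^4 + 21.9654*a^3 - 6.7906*a^2 + 5.5764*a - 1.2636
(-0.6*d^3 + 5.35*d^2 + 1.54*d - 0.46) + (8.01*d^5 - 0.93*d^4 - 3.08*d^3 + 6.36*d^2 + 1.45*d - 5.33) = 8.01*d^5 - 0.93*d^4 - 3.68*d^3 + 11.71*d^2 + 2.99*d - 5.79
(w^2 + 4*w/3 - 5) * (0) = 0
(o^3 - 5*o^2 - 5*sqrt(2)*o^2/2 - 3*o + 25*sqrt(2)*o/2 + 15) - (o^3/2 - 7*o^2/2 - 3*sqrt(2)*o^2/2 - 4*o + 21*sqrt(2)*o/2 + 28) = o^3/2 - 3*o^2/2 - sqrt(2)*o^2 + o + 2*sqrt(2)*o - 13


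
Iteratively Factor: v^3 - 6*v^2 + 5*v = (v - 5)*(v^2 - v) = v*(v - 5)*(v - 1)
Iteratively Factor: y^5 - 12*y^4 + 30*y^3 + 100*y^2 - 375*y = (y - 5)*(y^4 - 7*y^3 - 5*y^2 + 75*y) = (y - 5)^2*(y^3 - 2*y^2 - 15*y) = (y - 5)^3*(y^2 + 3*y) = (y - 5)^3*(y + 3)*(y)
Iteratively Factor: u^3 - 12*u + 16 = (u + 4)*(u^2 - 4*u + 4) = (u - 2)*(u + 4)*(u - 2)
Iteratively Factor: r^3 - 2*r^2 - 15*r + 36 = (r - 3)*(r^2 + r - 12) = (r - 3)*(r + 4)*(r - 3)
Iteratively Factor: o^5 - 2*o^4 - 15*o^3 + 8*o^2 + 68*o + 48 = (o - 4)*(o^4 + 2*o^3 - 7*o^2 - 20*o - 12) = (o - 4)*(o + 1)*(o^3 + o^2 - 8*o - 12) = (o - 4)*(o + 1)*(o + 2)*(o^2 - o - 6) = (o - 4)*(o - 3)*(o + 1)*(o + 2)*(o + 2)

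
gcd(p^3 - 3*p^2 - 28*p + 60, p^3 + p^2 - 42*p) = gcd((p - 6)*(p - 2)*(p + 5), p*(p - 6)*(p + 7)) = p - 6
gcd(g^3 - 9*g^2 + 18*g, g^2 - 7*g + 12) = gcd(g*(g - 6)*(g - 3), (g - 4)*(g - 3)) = g - 3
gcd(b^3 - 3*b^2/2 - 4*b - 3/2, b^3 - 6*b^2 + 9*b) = b - 3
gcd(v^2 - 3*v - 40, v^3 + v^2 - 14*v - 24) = 1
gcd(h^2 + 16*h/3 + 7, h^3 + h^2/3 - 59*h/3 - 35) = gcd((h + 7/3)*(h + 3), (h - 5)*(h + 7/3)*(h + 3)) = h^2 + 16*h/3 + 7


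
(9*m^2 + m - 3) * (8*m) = 72*m^3 + 8*m^2 - 24*m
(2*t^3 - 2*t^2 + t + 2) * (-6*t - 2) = -12*t^4 + 8*t^3 - 2*t^2 - 14*t - 4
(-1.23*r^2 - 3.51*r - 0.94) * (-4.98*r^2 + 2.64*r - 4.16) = 6.1254*r^4 + 14.2326*r^3 + 0.531600000000002*r^2 + 12.12*r + 3.9104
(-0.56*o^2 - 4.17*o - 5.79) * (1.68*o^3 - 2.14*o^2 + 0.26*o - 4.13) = -0.9408*o^5 - 5.8072*o^4 - 0.949*o^3 + 13.6192*o^2 + 15.7167*o + 23.9127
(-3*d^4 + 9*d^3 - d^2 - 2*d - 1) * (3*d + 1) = -9*d^5 + 24*d^4 + 6*d^3 - 7*d^2 - 5*d - 1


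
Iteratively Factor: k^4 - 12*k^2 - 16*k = (k)*(k^3 - 12*k - 16) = k*(k + 2)*(k^2 - 2*k - 8) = k*(k - 4)*(k + 2)*(k + 2)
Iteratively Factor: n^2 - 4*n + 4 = (n - 2)*(n - 2)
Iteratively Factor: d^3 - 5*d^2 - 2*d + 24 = (d - 4)*(d^2 - d - 6) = (d - 4)*(d - 3)*(d + 2)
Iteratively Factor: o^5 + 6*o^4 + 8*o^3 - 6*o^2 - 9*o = (o - 1)*(o^4 + 7*o^3 + 15*o^2 + 9*o) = o*(o - 1)*(o^3 + 7*o^2 + 15*o + 9) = o*(o - 1)*(o + 3)*(o^2 + 4*o + 3) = o*(o - 1)*(o + 3)^2*(o + 1)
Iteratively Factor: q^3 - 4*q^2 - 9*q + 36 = (q + 3)*(q^2 - 7*q + 12) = (q - 3)*(q + 3)*(q - 4)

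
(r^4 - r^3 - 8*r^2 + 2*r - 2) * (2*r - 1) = 2*r^5 - 3*r^4 - 15*r^3 + 12*r^2 - 6*r + 2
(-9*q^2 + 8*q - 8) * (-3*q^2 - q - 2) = 27*q^4 - 15*q^3 + 34*q^2 - 8*q + 16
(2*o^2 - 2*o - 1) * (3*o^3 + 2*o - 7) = 6*o^5 - 6*o^4 + o^3 - 18*o^2 + 12*o + 7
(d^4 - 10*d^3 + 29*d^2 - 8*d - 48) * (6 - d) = -d^5 + 16*d^4 - 89*d^3 + 182*d^2 - 288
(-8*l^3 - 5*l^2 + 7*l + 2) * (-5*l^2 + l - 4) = 40*l^5 + 17*l^4 - 8*l^3 + 17*l^2 - 26*l - 8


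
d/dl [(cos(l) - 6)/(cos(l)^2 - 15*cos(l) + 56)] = (cos(l)^2 - 12*cos(l) + 34)*sin(l)/(cos(l)^2 - 15*cos(l) + 56)^2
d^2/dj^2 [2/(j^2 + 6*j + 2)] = 4*(-j^2 - 6*j + 4*(j + 3)^2 - 2)/(j^2 + 6*j + 2)^3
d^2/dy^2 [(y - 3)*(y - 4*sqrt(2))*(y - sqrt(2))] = 6*y - 10*sqrt(2) - 6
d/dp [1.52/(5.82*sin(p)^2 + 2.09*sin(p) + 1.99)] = -(17.6928*sin(p) + 3.1768)*cos(p)/(5.82*sin(p)^2 + 2.09*sin(p) + 1.99)^2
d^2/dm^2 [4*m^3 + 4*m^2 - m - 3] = 24*m + 8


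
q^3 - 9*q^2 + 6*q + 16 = (q - 8)*(q - 2)*(q + 1)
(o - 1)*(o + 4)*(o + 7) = o^3 + 10*o^2 + 17*o - 28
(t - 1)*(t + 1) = t^2 - 1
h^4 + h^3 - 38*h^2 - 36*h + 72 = (h - 6)*(h - 1)*(h + 2)*(h + 6)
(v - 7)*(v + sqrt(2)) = v^2 - 7*v + sqrt(2)*v - 7*sqrt(2)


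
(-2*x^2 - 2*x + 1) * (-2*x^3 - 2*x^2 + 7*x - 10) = 4*x^5 + 8*x^4 - 12*x^3 + 4*x^2 + 27*x - 10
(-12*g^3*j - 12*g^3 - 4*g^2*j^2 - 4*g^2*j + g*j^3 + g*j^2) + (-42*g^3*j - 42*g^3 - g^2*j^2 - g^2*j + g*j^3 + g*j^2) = -54*g^3*j - 54*g^3 - 5*g^2*j^2 - 5*g^2*j + 2*g*j^3 + 2*g*j^2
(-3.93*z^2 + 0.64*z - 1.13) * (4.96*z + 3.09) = -19.4928*z^3 - 8.9693*z^2 - 3.6272*z - 3.4917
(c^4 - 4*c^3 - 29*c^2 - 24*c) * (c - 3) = c^5 - 7*c^4 - 17*c^3 + 63*c^2 + 72*c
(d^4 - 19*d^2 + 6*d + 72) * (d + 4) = d^5 + 4*d^4 - 19*d^3 - 70*d^2 + 96*d + 288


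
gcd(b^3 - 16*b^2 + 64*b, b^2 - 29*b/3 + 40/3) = b - 8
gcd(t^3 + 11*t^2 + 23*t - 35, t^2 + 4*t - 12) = 1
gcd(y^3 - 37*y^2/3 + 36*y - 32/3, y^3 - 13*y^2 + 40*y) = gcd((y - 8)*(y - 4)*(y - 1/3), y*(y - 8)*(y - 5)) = y - 8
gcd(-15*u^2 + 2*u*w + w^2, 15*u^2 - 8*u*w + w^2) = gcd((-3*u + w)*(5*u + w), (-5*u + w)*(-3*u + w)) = 3*u - w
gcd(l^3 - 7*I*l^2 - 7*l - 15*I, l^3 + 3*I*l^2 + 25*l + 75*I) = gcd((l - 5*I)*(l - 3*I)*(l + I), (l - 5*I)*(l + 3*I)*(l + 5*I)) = l - 5*I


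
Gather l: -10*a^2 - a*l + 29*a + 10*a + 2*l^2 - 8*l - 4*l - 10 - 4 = -10*a^2 + 39*a + 2*l^2 + l*(-a - 12) - 14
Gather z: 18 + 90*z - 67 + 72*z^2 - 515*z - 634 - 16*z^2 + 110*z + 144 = 56*z^2 - 315*z - 539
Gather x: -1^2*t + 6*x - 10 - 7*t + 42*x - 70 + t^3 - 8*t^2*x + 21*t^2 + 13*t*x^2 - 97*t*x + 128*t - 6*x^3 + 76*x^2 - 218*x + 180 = t^3 + 21*t^2 + 120*t - 6*x^3 + x^2*(13*t + 76) + x*(-8*t^2 - 97*t - 170) + 100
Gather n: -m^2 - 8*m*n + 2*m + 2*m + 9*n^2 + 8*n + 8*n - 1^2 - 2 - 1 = -m^2 + 4*m + 9*n^2 + n*(16 - 8*m) - 4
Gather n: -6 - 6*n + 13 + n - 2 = 5 - 5*n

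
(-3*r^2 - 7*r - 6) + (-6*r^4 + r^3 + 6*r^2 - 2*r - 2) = -6*r^4 + r^3 + 3*r^2 - 9*r - 8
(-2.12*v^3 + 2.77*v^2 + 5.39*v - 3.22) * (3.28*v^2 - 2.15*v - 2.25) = -6.9536*v^5 + 13.6436*v^4 + 16.4937*v^3 - 28.3826*v^2 - 5.2045*v + 7.245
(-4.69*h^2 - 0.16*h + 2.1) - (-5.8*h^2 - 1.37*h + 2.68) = 1.11*h^2 + 1.21*h - 0.58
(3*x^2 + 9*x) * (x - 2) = 3*x^3 + 3*x^2 - 18*x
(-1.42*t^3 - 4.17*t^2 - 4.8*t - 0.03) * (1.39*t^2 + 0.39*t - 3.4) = -1.9738*t^5 - 6.3501*t^4 - 3.4703*t^3 + 12.2643*t^2 + 16.3083*t + 0.102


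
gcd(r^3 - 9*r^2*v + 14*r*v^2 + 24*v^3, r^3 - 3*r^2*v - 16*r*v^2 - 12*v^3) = r^2 - 5*r*v - 6*v^2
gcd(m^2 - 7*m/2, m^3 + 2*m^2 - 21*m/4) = m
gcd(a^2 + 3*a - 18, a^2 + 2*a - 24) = a + 6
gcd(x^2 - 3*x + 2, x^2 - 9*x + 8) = x - 1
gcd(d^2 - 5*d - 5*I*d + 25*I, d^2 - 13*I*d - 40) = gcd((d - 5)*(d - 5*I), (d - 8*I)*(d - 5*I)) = d - 5*I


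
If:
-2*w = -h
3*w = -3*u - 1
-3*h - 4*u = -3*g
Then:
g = 2*w/3 - 4/9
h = 2*w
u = -w - 1/3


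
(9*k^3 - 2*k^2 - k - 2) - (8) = 9*k^3 - 2*k^2 - k - 10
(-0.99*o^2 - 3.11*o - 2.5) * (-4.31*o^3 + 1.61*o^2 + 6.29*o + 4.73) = 4.2669*o^5 + 11.8102*o^4 - 0.459200000000002*o^3 - 28.2696*o^2 - 30.4353*o - 11.825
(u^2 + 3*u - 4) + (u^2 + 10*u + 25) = 2*u^2 + 13*u + 21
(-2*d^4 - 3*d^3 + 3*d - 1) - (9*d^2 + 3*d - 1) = -2*d^4 - 3*d^3 - 9*d^2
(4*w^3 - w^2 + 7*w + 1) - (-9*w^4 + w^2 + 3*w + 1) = 9*w^4 + 4*w^3 - 2*w^2 + 4*w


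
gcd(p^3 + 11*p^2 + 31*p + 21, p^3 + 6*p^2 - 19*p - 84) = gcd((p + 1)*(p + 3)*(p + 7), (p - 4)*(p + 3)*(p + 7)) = p^2 + 10*p + 21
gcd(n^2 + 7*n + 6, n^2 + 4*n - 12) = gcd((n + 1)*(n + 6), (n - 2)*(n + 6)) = n + 6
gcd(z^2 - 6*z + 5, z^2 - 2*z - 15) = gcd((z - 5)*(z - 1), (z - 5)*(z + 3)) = z - 5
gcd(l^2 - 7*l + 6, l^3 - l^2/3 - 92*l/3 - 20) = l - 6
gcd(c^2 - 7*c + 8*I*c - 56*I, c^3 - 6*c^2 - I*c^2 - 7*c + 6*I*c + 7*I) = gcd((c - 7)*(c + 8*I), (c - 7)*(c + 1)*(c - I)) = c - 7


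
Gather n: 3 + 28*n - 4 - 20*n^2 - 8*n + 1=-20*n^2 + 20*n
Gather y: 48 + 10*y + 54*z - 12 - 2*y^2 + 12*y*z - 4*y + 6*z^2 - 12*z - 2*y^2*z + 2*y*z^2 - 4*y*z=y^2*(-2*z - 2) + y*(2*z^2 + 8*z + 6) + 6*z^2 + 42*z + 36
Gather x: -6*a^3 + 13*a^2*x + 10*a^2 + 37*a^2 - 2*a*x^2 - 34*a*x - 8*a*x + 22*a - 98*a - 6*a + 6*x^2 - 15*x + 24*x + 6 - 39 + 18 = -6*a^3 + 47*a^2 - 82*a + x^2*(6 - 2*a) + x*(13*a^2 - 42*a + 9) - 15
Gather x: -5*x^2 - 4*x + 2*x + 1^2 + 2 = -5*x^2 - 2*x + 3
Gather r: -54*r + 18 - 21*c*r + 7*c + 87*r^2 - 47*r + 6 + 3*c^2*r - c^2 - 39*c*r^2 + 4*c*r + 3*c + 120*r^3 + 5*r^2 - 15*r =-c^2 + 10*c + 120*r^3 + r^2*(92 - 39*c) + r*(3*c^2 - 17*c - 116) + 24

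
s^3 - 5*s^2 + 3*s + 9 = (s - 3)^2*(s + 1)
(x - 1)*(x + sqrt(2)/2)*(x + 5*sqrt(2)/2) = x^3 - x^2 + 3*sqrt(2)*x^2 - 3*sqrt(2)*x + 5*x/2 - 5/2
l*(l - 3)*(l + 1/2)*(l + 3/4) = l^4 - 7*l^3/4 - 27*l^2/8 - 9*l/8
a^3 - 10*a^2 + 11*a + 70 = (a - 7)*(a - 5)*(a + 2)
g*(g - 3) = g^2 - 3*g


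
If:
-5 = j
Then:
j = -5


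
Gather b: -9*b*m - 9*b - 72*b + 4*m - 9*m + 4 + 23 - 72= b*(-9*m - 81) - 5*m - 45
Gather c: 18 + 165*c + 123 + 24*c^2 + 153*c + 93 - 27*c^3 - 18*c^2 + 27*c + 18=-27*c^3 + 6*c^2 + 345*c + 252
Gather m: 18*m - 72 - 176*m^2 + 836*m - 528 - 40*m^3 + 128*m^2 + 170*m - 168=-40*m^3 - 48*m^2 + 1024*m - 768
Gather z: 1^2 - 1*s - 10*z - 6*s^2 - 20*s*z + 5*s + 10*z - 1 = -6*s^2 - 20*s*z + 4*s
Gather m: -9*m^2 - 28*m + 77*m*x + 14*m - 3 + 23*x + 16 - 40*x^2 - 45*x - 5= -9*m^2 + m*(77*x - 14) - 40*x^2 - 22*x + 8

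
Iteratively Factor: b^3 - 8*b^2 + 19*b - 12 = (b - 1)*(b^2 - 7*b + 12) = (b - 3)*(b - 1)*(b - 4)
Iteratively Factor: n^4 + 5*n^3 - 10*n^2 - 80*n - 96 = (n + 3)*(n^3 + 2*n^2 - 16*n - 32) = (n + 3)*(n + 4)*(n^2 - 2*n - 8) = (n - 4)*(n + 3)*(n + 4)*(n + 2)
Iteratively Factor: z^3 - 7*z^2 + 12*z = (z - 3)*(z^2 - 4*z) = z*(z - 3)*(z - 4)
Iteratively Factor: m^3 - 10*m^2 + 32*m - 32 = (m - 2)*(m^2 - 8*m + 16) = (m - 4)*(m - 2)*(m - 4)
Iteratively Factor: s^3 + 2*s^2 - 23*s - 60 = (s + 4)*(s^2 - 2*s - 15) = (s - 5)*(s + 4)*(s + 3)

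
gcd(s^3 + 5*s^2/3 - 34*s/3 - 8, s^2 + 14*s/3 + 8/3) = s^2 + 14*s/3 + 8/3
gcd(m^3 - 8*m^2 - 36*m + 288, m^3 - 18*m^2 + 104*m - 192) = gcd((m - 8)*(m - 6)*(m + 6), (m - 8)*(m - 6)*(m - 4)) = m^2 - 14*m + 48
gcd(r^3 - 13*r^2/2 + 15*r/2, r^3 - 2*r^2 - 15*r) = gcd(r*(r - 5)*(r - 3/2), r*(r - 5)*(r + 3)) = r^2 - 5*r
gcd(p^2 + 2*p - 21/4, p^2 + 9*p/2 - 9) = p - 3/2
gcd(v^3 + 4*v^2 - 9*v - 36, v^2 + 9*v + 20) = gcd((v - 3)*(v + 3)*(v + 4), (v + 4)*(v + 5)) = v + 4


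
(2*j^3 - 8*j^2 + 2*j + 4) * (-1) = -2*j^3 + 8*j^2 - 2*j - 4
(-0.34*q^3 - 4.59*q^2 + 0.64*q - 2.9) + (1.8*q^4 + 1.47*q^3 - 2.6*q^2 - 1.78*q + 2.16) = 1.8*q^4 + 1.13*q^3 - 7.19*q^2 - 1.14*q - 0.74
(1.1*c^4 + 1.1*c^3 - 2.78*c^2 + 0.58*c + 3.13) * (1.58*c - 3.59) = 1.738*c^5 - 2.211*c^4 - 8.3414*c^3 + 10.8966*c^2 + 2.8632*c - 11.2367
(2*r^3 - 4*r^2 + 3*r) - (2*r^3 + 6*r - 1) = -4*r^2 - 3*r + 1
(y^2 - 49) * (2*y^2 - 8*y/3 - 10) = 2*y^4 - 8*y^3/3 - 108*y^2 + 392*y/3 + 490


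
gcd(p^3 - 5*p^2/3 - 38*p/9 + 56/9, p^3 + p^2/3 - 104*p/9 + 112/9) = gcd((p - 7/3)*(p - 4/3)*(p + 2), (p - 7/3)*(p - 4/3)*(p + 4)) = p^2 - 11*p/3 + 28/9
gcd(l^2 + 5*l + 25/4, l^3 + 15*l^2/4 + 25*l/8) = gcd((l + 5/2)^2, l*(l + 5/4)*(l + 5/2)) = l + 5/2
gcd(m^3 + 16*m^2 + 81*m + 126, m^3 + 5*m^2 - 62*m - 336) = m^2 + 13*m + 42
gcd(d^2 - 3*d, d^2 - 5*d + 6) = d - 3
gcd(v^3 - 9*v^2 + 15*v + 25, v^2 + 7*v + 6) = v + 1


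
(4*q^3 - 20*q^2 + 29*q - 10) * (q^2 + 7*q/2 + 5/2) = 4*q^5 - 6*q^4 - 31*q^3 + 83*q^2/2 + 75*q/2 - 25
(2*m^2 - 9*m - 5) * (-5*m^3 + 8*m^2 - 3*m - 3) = -10*m^5 + 61*m^4 - 53*m^3 - 19*m^2 + 42*m + 15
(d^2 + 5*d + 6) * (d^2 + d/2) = d^4 + 11*d^3/2 + 17*d^2/2 + 3*d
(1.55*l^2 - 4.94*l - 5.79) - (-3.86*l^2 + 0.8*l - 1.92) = 5.41*l^2 - 5.74*l - 3.87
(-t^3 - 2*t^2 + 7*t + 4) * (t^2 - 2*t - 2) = -t^5 + 13*t^3 - 6*t^2 - 22*t - 8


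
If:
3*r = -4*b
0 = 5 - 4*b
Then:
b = 5/4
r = -5/3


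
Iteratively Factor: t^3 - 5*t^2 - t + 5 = (t + 1)*(t^2 - 6*t + 5) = (t - 1)*(t + 1)*(t - 5)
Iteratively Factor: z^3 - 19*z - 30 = (z + 3)*(z^2 - 3*z - 10) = (z + 2)*(z + 3)*(z - 5)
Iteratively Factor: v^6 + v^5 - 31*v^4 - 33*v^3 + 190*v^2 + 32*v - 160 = (v - 5)*(v^5 + 6*v^4 - v^3 - 38*v^2 + 32) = (v - 5)*(v - 2)*(v^4 + 8*v^3 + 15*v^2 - 8*v - 16) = (v - 5)*(v - 2)*(v + 1)*(v^3 + 7*v^2 + 8*v - 16) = (v - 5)*(v - 2)*(v + 1)*(v + 4)*(v^2 + 3*v - 4) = (v - 5)*(v - 2)*(v - 1)*(v + 1)*(v + 4)*(v + 4)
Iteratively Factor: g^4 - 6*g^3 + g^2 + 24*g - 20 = (g - 2)*(g^3 - 4*g^2 - 7*g + 10) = (g - 5)*(g - 2)*(g^2 + g - 2) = (g - 5)*(g - 2)*(g - 1)*(g + 2)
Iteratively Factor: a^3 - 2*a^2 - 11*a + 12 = (a + 3)*(a^2 - 5*a + 4) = (a - 1)*(a + 3)*(a - 4)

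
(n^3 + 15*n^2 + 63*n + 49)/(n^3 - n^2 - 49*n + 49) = (n^2 + 8*n + 7)/(n^2 - 8*n + 7)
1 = 1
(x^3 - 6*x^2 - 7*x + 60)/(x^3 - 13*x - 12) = (x - 5)/(x + 1)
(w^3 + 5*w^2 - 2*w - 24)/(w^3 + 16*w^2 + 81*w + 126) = (w^2 + 2*w - 8)/(w^2 + 13*w + 42)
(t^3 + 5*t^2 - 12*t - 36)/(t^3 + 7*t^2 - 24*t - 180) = (t^2 - t - 6)/(t^2 + t - 30)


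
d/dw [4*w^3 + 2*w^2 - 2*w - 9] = 12*w^2 + 4*w - 2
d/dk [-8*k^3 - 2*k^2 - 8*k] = -24*k^2 - 4*k - 8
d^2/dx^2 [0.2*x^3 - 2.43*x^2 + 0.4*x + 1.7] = 1.2*x - 4.86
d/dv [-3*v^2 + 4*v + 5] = 4 - 6*v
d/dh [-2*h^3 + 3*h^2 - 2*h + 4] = -6*h^2 + 6*h - 2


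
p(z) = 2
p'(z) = 0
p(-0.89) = 2.00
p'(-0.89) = 0.00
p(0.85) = 2.00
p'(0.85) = 0.00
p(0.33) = 2.00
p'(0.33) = 0.00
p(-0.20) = 2.00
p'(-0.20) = 0.00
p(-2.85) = 2.00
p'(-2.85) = 0.00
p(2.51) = 2.00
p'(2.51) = 0.00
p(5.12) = 2.00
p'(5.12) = 0.00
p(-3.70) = 2.00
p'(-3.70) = 0.00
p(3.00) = 2.00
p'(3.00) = 0.00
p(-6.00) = 2.00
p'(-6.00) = 0.00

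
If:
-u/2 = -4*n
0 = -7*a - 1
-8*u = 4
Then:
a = -1/7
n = -1/16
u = -1/2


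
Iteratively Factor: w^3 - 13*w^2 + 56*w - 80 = (w - 4)*(w^2 - 9*w + 20) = (w - 5)*(w - 4)*(w - 4)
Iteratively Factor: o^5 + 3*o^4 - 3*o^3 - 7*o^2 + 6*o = (o + 3)*(o^4 - 3*o^2 + 2*o) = o*(o + 3)*(o^3 - 3*o + 2) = o*(o + 2)*(o + 3)*(o^2 - 2*o + 1) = o*(o - 1)*(o + 2)*(o + 3)*(o - 1)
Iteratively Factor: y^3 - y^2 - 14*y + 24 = (y - 3)*(y^2 + 2*y - 8) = (y - 3)*(y + 4)*(y - 2)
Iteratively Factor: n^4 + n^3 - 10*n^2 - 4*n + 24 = (n + 2)*(n^3 - n^2 - 8*n + 12) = (n - 2)*(n + 2)*(n^2 + n - 6) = (n - 2)^2*(n + 2)*(n + 3)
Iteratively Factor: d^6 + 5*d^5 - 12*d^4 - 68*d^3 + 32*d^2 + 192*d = (d - 2)*(d^5 + 7*d^4 + 2*d^3 - 64*d^2 - 96*d) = d*(d - 2)*(d^4 + 7*d^3 + 2*d^2 - 64*d - 96) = d*(d - 2)*(d + 4)*(d^3 + 3*d^2 - 10*d - 24) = d*(d - 3)*(d - 2)*(d + 4)*(d^2 + 6*d + 8) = d*(d - 3)*(d - 2)*(d + 2)*(d + 4)*(d + 4)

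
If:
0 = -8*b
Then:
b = 0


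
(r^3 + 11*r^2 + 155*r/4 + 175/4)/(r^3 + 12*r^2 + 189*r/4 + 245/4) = (2*r + 5)/(2*r + 7)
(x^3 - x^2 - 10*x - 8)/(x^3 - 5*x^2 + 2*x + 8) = (x + 2)/(x - 2)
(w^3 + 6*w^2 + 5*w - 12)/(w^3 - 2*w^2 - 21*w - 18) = (w^2 + 3*w - 4)/(w^2 - 5*w - 6)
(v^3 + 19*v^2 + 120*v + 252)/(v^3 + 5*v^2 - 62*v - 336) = (v + 6)/(v - 8)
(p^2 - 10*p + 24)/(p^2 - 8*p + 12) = (p - 4)/(p - 2)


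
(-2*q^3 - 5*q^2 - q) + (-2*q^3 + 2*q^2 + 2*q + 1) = -4*q^3 - 3*q^2 + q + 1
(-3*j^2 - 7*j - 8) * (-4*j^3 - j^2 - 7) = 12*j^5 + 31*j^4 + 39*j^3 + 29*j^2 + 49*j + 56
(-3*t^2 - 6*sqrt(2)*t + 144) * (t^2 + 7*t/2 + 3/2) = -3*t^4 - 21*t^3/2 - 6*sqrt(2)*t^3 - 21*sqrt(2)*t^2 + 279*t^2/2 - 9*sqrt(2)*t + 504*t + 216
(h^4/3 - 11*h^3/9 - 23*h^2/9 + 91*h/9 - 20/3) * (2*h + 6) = 2*h^5/3 - 4*h^4/9 - 112*h^3/9 + 44*h^2/9 + 142*h/3 - 40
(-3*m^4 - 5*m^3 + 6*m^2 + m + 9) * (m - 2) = -3*m^5 + m^4 + 16*m^3 - 11*m^2 + 7*m - 18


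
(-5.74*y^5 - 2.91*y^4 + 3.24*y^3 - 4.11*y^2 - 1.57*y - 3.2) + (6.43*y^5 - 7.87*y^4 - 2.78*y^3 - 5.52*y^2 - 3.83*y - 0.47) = 0.69*y^5 - 10.78*y^4 + 0.46*y^3 - 9.63*y^2 - 5.4*y - 3.67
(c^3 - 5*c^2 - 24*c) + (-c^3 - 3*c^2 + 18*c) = -8*c^2 - 6*c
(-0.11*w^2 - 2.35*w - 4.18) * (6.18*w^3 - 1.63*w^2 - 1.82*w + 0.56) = -0.6798*w^5 - 14.3437*w^4 - 21.8017*w^3 + 11.0288*w^2 + 6.2916*w - 2.3408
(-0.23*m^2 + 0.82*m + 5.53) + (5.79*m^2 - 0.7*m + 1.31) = 5.56*m^2 + 0.12*m + 6.84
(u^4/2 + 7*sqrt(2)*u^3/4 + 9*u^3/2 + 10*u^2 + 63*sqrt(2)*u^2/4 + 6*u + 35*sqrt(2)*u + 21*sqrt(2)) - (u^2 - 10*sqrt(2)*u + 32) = u^4/2 + 7*sqrt(2)*u^3/4 + 9*u^3/2 + 9*u^2 + 63*sqrt(2)*u^2/4 + 6*u + 45*sqrt(2)*u - 32 + 21*sqrt(2)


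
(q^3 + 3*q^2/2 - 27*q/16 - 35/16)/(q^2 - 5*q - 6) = (q^2 + q/2 - 35/16)/(q - 6)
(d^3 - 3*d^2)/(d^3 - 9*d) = d/(d + 3)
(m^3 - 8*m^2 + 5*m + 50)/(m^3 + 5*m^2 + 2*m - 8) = (m^2 - 10*m + 25)/(m^2 + 3*m - 4)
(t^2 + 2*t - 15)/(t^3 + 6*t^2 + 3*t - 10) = (t - 3)/(t^2 + t - 2)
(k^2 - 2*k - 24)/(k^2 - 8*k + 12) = (k + 4)/(k - 2)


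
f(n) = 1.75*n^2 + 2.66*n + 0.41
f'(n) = 3.5*n + 2.66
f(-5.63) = 40.90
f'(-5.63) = -17.04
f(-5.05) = 31.61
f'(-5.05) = -15.02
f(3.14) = 26.02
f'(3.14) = 13.65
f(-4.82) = 28.25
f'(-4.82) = -14.21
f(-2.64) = 5.58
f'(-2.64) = -6.58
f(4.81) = 53.69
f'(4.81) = 19.50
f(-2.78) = 6.54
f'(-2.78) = -7.07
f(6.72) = 97.31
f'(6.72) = 26.18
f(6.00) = 79.37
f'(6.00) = 23.66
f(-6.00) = 47.45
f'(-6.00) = -18.34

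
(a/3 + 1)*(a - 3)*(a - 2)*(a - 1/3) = a^4/3 - 7*a^3/9 - 25*a^2/9 + 7*a - 2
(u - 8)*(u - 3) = u^2 - 11*u + 24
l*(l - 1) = l^2 - l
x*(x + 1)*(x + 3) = x^3 + 4*x^2 + 3*x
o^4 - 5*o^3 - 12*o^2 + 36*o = o*(o - 6)*(o - 2)*(o + 3)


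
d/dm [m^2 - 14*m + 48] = 2*m - 14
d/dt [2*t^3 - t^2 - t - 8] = 6*t^2 - 2*t - 1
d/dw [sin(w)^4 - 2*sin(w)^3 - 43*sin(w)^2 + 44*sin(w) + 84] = 2*(2*sin(w)^3 - 3*sin(w)^2 - 43*sin(w) + 22)*cos(w)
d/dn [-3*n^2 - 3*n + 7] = -6*n - 3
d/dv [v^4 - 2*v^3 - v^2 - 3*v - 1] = 4*v^3 - 6*v^2 - 2*v - 3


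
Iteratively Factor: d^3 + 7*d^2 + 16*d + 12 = (d + 3)*(d^2 + 4*d + 4) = (d + 2)*(d + 3)*(d + 2)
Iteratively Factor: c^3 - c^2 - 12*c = (c)*(c^2 - c - 12) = c*(c + 3)*(c - 4)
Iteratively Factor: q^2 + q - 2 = (q + 2)*(q - 1)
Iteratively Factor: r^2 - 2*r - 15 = (r + 3)*(r - 5)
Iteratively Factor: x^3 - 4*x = (x + 2)*(x^2 - 2*x) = (x - 2)*(x + 2)*(x)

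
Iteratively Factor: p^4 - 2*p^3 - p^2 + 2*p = (p)*(p^3 - 2*p^2 - p + 2) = p*(p - 2)*(p^2 - 1) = p*(p - 2)*(p + 1)*(p - 1)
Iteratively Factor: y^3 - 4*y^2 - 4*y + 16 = (y - 2)*(y^2 - 2*y - 8) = (y - 2)*(y + 2)*(y - 4)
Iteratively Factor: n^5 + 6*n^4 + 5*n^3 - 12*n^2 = (n)*(n^4 + 6*n^3 + 5*n^2 - 12*n) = n*(n + 4)*(n^3 + 2*n^2 - 3*n) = n*(n - 1)*(n + 4)*(n^2 + 3*n) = n*(n - 1)*(n + 3)*(n + 4)*(n)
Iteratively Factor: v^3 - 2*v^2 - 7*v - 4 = (v - 4)*(v^2 + 2*v + 1) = (v - 4)*(v + 1)*(v + 1)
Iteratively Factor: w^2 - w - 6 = (w - 3)*(w + 2)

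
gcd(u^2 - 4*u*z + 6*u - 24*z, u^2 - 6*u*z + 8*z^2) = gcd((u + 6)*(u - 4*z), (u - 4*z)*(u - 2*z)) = -u + 4*z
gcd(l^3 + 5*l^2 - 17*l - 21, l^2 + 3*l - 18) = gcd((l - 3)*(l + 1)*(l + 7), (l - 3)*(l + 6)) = l - 3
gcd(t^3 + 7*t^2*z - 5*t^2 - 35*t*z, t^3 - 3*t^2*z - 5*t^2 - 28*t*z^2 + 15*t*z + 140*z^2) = t - 5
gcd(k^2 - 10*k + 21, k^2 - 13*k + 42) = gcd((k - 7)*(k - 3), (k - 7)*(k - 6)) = k - 7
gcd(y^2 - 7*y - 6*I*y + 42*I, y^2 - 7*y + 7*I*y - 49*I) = y - 7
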